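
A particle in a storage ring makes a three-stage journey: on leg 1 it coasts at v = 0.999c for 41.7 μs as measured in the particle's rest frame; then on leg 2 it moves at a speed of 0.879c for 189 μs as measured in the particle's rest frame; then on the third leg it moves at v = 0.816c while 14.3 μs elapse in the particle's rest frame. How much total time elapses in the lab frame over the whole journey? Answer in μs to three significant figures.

Leg 1: γ = 1/√(1 − 0.999²) = 1/√0.001999 = 22.37; Δt_1 = 22.37 × 41.7 = 932.7 μs.
Leg 2: γ = 1/√(1 − 0.879²) = 1/√0.2274 = 2.097; Δt_2 = 2.097 × 189 = 396.4 μs.
Leg 3: γ = 1/√(1 − 0.816²) = 1/√0.3341 = 1.730; Δt_3 = 1.730 × 14.3 = 24.74 μs.
Total: 932.7 + 396.4 + 24.74 μs.

Δt = 1350 μs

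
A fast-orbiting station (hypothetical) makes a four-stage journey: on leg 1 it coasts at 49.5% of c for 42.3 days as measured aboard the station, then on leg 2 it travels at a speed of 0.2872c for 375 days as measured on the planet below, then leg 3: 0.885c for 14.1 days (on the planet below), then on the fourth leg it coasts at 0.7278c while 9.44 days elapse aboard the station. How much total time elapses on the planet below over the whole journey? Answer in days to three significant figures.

Δt = 452 days

Leg 1: β = 0.495; γ = 1/√(1 − 0.495²) = 1/√0.7550 = 1.151; Δt_1 = 1.151 × 42.3 = 48.68 days.
Leg 2: 375 days is already measured on the planet below.
Leg 3: 14.1 days is already measured on the planet below.
Leg 4: γ = 1/√(1 − 0.7278²) = 1/√0.4703 = 1.458; Δt_4 = 1.458 × 9.44 = 13.77 days.
Total: 48.68 + 375.0 + 14.10 + 13.77 days.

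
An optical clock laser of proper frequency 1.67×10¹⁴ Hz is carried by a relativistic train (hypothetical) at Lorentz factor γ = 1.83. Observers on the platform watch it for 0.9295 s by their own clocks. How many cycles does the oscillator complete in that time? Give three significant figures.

γ = 1.83
During 0.9295 s of lab time, the oscillator's proper time advances by τ = Δt/γ = 0.9295/1.830 = 0.5079 s = 5.079×10⁻¹ s.
N = f × τ = 1.67×10¹⁴ × 5.079×10⁻¹ = 8.482×10¹³.

N = 8.48×10¹³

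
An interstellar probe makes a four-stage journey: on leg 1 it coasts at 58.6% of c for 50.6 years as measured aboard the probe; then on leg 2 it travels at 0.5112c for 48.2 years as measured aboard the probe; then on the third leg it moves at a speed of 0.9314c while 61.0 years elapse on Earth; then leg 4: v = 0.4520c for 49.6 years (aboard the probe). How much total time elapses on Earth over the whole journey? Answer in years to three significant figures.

Leg 1: β = 0.586; γ = 1/√(1 − 0.586²) = 1/√0.6566 = 1.234; Δt_1 = 1.234 × 50.6 = 62.45 years.
Leg 2: γ = 1/√(1 − 0.5112²) = 1/√0.7387 = 1.164; Δt_2 = 1.164 × 48.2 = 56.08 years.
Leg 3: 61.0 years is already measured on Earth.
Leg 4: γ = 1/√(1 − 0.4520²) = 1/√0.7957 = 1.121; Δt_4 = 1.121 × 49.6 = 55.60 years.
Total: 62.45 + 56.08 + 61.00 + 55.60 years.

Δt = 235 years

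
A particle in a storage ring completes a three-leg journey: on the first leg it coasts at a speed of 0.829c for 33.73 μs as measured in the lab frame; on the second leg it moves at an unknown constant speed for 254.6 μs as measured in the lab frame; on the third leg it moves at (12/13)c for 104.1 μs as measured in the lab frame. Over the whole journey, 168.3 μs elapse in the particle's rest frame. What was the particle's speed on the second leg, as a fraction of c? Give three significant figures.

β = 0.903

Leg 1: γ = 1/√(1 − 0.829²) = 1/√0.3128 = 1.788; τ_1 = 33.73/1.788 = 18.86 μs.
Leg 2: speed unknown; τ_2 = 254.6/γ_2.
Leg 3: γ = 1/√(1 − (12/13)²) = 13/5 = 2.600; τ_3 = 104.1/2.600 = 40.04 μs.
Total proper time: 18.86 + τ_2 + 40.04 = 168.3, so τ_2 = 168.3 − 58.90 = 109.4 μs.
γ_2 = 254.6/109.4 = 2.327; β = √(1 − 1/γ²) = √0.8154.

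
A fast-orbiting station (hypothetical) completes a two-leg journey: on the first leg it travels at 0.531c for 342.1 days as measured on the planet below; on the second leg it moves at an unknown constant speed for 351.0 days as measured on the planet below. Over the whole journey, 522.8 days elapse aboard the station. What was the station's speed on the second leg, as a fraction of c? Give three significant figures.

β = 0.748

Leg 1: γ = 1/√(1 − 0.531²) = 1/√0.7180 = 1.180; τ_1 = 342.1/1.180 = 289.9 days.
Leg 2: speed unknown; τ_2 = 351.0/γ_2.
Total proper time: 289.9 + τ_2 = 522.8, so τ_2 = 522.8 − 289.9 = 232.9 days.
γ_2 = 351.0/232.9 = 1.507; β = √(1 − 1/γ²) = √0.5597.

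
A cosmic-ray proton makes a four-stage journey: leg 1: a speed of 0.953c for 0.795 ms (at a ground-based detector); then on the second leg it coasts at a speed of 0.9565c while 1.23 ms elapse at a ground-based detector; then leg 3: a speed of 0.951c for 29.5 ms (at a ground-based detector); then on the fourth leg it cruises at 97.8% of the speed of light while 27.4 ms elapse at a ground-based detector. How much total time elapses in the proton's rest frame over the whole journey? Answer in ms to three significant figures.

Leg 1: γ = 1/√(1 − 0.953²) = 1/√0.09179 = 3.301; τ_1 = 0.795/3.301 = 0.2409 ms.
Leg 2: γ = 1/√(1 − 0.9565²) = 1/√0.08511 = 3.428; τ_2 = 1.23/3.428 = 0.3588 ms.
Leg 3: γ = 1/√(1 − 0.951²) = 1/√0.09560 = 3.234; τ_3 = 29.5/3.234 = 9.121 ms.
Leg 4: β = 0.978; γ = 1/√(1 − 0.978²) = 1/√0.04352 = 4.794; τ_4 = 27.4/4.794 = 5.716 ms.
Total: 0.2409 + 0.3588 + 9.121 + 5.716 ms.

τ = 15.4 ms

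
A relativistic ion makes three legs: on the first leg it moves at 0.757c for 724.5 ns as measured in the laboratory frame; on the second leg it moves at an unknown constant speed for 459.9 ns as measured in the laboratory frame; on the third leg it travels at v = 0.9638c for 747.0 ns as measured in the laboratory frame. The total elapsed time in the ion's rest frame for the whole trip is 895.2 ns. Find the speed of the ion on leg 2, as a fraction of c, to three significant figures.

β = 0.875

Leg 1: γ = 1/√(1 − 0.757²) = 1/√0.4270 = 1.530; τ_1 = 724.5/1.530 = 473.4 ns.
Leg 2: speed unknown; τ_2 = 459.9/γ_2.
Leg 3: γ = 1/√(1 − 0.9638²) = 1/√0.07109 = 3.751; τ_3 = 747.0/3.751 = 199.2 ns.
Total proper time: 473.4 + τ_2 + 199.2 = 895.2, so τ_2 = 895.2 − 672.6 = 222.6 ns.
γ_2 = 459.9/222.6 = 2.066; β = √(1 − 1/γ²) = √0.7657.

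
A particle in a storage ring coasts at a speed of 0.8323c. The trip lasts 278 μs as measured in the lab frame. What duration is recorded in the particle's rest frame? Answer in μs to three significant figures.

τ = 154 μs

γ = 1/√(1 − 0.8323²) = 1/√0.3073 = 1.804
The interval measured in the lab frame is the dilated one; the clock in the particle's rest frame measures the proper time τ = Δt/γ = 278/1.804 μs.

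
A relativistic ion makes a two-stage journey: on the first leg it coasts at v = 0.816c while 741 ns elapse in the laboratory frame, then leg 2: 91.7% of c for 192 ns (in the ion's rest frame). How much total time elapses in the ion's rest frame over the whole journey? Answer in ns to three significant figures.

Leg 1: γ = 1/√(1 − 0.816²) = 1/√0.3341 = 1.730; τ_1 = 741/1.730 = 428.3 ns.
Leg 2: 192 ns is already measured in the ion's rest frame.
Total: 428.3 + 192.0 ns.

τ = 620 ns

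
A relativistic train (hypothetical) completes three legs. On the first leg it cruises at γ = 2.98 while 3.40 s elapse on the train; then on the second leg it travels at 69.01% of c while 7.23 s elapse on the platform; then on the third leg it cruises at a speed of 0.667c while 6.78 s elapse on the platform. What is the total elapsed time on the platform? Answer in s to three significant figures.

Δt = 24.1 s

Leg 1: γ = 2.98; Δt_1 = 2.980 × 3.40 = 10.13 s.
Leg 2: 7.23 s is already measured on the platform.
Leg 3: 6.78 s is already measured on the platform.
Total: 10.13 + 7.230 + 6.780 s.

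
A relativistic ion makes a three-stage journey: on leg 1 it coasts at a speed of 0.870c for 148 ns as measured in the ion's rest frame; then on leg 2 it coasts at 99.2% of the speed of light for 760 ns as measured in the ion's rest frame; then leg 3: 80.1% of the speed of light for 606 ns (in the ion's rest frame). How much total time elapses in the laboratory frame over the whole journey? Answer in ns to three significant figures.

Δt = 7330 ns

Leg 1: γ = 1/√(1 − 0.870²) = 1/√0.2431 = 2.028; Δt_1 = 2.028 × 148 = 300.2 ns.
Leg 2: β = 0.992; γ = 1/√(1 − 0.992²) = 1/√0.01594 = 7.922; Δt_2 = 7.922 × 760 = 6020 ns.
Leg 3: β = 0.801; γ = 1/√(1 − 0.801²) = 1/√0.3584 = 1.670; Δt_3 = 1.670 × 606 = 1012 ns.
Total: 300.2 + 6020 + 1012 ns.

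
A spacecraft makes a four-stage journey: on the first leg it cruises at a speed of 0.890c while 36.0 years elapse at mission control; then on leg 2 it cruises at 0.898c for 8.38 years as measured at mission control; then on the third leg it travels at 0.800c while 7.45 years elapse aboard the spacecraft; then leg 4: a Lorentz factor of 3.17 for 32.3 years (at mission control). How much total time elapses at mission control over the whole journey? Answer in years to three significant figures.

Leg 1: 36.0 years is already measured at mission control.
Leg 2: 8.38 years is already measured at mission control.
Leg 3: γ = 1/√(1 − 0.800²) = 5/3 ≈ 1.667; Δt_3 = 1.667 × 7.45 = 12.42 years.
Leg 4: 32.3 years is already measured at mission control.
Total: 36.00 + 8.380 + 12.42 + 32.30 years.

Δt = 89.1 years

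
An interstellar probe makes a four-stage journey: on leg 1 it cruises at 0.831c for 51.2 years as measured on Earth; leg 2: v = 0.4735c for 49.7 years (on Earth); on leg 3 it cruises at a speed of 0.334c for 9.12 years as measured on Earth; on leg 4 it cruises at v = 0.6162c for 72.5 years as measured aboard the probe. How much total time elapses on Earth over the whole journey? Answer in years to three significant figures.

Leg 1: 51.2 years is already measured on Earth.
Leg 2: 49.7 years is already measured on Earth.
Leg 3: 9.12 years is already measured on Earth.
Leg 4: γ = 1/√(1 − 0.6162²) = 1/√0.6203 = 1.270; Δt_4 = 1.270 × 72.5 = 92.05 years.
Total: 51.20 + 49.70 + 9.120 + 92.05 years.

Δt = 202 years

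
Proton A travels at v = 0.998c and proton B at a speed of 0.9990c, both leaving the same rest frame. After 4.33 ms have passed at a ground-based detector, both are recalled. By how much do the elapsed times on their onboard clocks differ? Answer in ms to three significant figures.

|τ_A − τ_B| = 0.0801 ms

A: γ = 1/√(1 − 0.998²) = 1/√0.003996 = 15.82; τ_A = 4.33/15.82 = 0.2737 ms.
B: γ = 1/√(1 − 0.9990²) = 1/√0.001999 = 22.37; τ_B = 4.33/22.37 = 0.1936 ms.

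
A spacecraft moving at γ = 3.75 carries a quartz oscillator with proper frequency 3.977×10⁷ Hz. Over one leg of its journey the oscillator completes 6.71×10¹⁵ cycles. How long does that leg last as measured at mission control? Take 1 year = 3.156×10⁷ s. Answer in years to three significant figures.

Δt = 20.0 years

γ = 3.75
Proper time for N cycles: τ = N/f = 6.71×10¹⁵/(3.977×10⁷) = 1.687×10⁸ s = 5.346 years.
Lab-frame duration Δt = γτ = 3.750 × 5.346 = 20.05 years.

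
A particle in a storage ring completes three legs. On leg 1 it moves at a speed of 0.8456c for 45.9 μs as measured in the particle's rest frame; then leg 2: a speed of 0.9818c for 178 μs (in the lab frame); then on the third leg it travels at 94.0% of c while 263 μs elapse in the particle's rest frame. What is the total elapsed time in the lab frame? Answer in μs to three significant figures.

Leg 1: γ = 1/√(1 − 0.8456²) = 1/√0.2850 = 1.873; Δt_1 = 1.873 × 45.9 = 85.98 μs.
Leg 2: 178 μs is already measured in the lab frame.
Leg 3: β = 0.940; γ = 1/√(1 − 0.940²) = 1/√0.1164 = 2.931; Δt_3 = 2.931 × 263 = 770.9 μs.
Total: 85.98 + 178.0 + 770.9 μs.

Δt = 1030 μs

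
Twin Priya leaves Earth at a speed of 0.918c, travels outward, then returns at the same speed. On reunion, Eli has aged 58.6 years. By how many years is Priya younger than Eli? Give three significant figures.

Δt − τ = 35.4 years

γ = 1/√(1 − 0.918²) = 1/√0.1573 = 2.522
Priya's elapsed proper time: τ = 58.6/2.522 = 23.24 years.
Age gap = Δt − τ = 58.6 − 23.24 years.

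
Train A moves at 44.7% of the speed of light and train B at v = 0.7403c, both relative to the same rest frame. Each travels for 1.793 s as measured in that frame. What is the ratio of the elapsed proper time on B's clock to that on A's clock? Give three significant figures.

A: β = 0.447; γ = 1/√(1 − 0.447²) = 1/√0.8002 = 1.118. B: γ = 1/√(1 − 0.7403²) = 1/√0.4520 = 1.487.
τ_A/τ_B = γ_B/γ_A = 1.487/1.118 = 1.331, so τ_B/τ_A = 0.7515.

τ_B/τ_A = 0.752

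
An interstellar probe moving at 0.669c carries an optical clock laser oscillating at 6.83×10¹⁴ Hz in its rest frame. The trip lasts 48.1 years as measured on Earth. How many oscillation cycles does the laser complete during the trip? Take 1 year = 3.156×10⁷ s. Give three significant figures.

N = 7.71×10²³

γ = 1/√(1 − 0.669²) = 1/√0.5524 = 1.345
The oscillator's own cycle count is N = f × τ where τ is the proper time aboard the probe. τ = Δt/γ = 48.1/1.345 = 35.75 years = 1.128×10⁹ s.
N = 6.83×10¹⁴ × 1.128×10⁹ = 7.706×10²³.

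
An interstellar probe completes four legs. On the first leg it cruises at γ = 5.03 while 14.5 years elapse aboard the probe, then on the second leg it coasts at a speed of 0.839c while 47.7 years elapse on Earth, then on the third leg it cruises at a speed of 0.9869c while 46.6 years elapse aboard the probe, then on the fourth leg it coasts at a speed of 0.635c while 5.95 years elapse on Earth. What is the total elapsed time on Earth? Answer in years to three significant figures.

Leg 1: γ = 5.03; Δt_1 = 5.030 × 14.5 = 72.93 years.
Leg 2: 47.7 years is already measured on Earth.
Leg 3: γ = 1/√(1 − 0.9869²) = 1/√0.02603 = 6.198; Δt_3 = 6.198 × 46.6 = 288.8 years.
Leg 4: 5.95 years is already measured on Earth.
Total: 72.93 + 47.70 + 288.8 + 5.950 years.

Δt = 415 years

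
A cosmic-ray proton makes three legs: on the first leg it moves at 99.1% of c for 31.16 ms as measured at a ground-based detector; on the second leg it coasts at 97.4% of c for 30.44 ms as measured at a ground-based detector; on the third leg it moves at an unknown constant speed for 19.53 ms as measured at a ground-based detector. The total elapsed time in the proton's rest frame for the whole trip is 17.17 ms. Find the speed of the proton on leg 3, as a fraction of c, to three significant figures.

β = 0.950

Leg 1: β = 0.991; γ = 1/√(1 − 0.991²) = 1/√0.01792 = 7.470; τ_1 = 31.16/7.470 = 4.171 ms.
Leg 2: β = 0.974; γ = 1/√(1 − 0.974²) = 1/√0.05132 = 4.414; τ_2 = 30.44/4.414 = 6.896 ms.
Leg 3: speed unknown; τ_3 = 19.53/γ_3.
Total proper time: 4.171 + 6.896 + τ_3 = 17.17, so τ_3 = 17.17 − 11.07 = 6.103 ms.
γ_3 = 19.53/6.103 = 3.200; β = √(1 − 1/γ²) = √0.9024.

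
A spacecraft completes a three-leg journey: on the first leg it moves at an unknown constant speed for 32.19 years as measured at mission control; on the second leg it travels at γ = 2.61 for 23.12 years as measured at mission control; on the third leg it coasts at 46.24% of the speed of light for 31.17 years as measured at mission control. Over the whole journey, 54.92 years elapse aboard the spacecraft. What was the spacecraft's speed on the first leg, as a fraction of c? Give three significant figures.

Leg 1: speed unknown; τ_1 = 32.19/γ_1.
Leg 2: γ = 2.61; τ_2 = 23.12/2.610 = 8.858 years.
Leg 3: β = 0.4624; γ = 1/√(1 − 0.4624²) = 1/√0.7862 = 1.128; τ_3 = 31.17/1.128 = 27.64 years.
Total proper time: τ_1 + 8.858 + 27.64 = 54.92, so τ_1 = 54.92 − 36.50 = 18.42 years.
γ_1 = 32.19/18.42 = 1.747; β = √(1 − 1/γ²) = √0.6724.

β = 0.820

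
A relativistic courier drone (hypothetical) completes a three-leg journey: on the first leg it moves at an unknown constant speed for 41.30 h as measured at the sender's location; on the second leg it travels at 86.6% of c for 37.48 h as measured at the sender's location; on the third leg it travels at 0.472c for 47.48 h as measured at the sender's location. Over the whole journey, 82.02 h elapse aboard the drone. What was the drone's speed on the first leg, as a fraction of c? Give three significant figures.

β = 0.855

Leg 1: speed unknown; τ_1 = 41.30/γ_1.
Leg 2: β = 0.866; γ = 1/√(1 − 0.866²) = 1/√0.2500 = 2.000; τ_2 = 37.48/2.000 = 18.74 h.
Leg 3: γ = 1/√(1 − 0.472²) = 1/√0.7772 = 1.134; τ_3 = 47.48/1.134 = 41.86 h.
Total proper time: τ_1 + 18.74 + 41.86 = 82.02, so τ_1 = 82.02 − 60.60 = 21.42 h.
γ_1 = 41.30/21.42 = 1.928; β = √(1 − 1/γ²) = √0.7310.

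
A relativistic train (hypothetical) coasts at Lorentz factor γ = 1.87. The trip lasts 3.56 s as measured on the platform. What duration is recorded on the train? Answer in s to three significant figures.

τ = 1.90 s

γ = 1.87
The interval measured on the platform is the dilated one; the clock on the train measures the proper time τ = Δt/γ = 3.56/1.870 s.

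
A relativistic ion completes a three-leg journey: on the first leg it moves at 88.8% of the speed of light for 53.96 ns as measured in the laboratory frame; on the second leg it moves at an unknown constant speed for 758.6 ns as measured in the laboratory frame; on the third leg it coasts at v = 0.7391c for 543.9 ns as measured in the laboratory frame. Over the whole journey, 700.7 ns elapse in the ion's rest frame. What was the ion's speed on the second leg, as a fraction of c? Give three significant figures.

β = 0.913

Leg 1: β = 0.888; γ = 1/√(1 − 0.888²) = 1/√0.2115 = 2.175; τ_1 = 53.96/2.175 = 24.81 ns.
Leg 2: speed unknown; τ_2 = 758.6/γ_2.
Leg 3: γ = 1/√(1 − 0.7391²) = 1/√0.4537 = 1.485; τ_3 = 543.9/1.485 = 366.4 ns.
Total proper time: 24.81 + τ_2 + 366.4 = 700.7, so τ_2 = 700.7 − 391.2 = 309.5 ns.
γ_2 = 758.6/309.5 = 2.451; β = √(1 − 1/γ²) = √0.8335.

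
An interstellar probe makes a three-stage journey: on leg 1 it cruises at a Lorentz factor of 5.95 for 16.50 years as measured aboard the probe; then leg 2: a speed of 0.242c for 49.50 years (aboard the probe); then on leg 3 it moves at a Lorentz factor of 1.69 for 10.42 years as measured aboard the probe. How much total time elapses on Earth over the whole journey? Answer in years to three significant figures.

Leg 1: γ = 5.95; Δt_1 = 5.950 × 16.50 = 98.17 years.
Leg 2: γ = 1/√(1 − 0.242²) = 1/√0.9414 = 1.031; Δt_2 = 1.031 × 49.50 = 51.02 years.
Leg 3: γ = 1.69; Δt_3 = 1.690 × 10.42 = 17.61 years.
Total: 98.17 + 51.02 + 17.61 years.

Δt = 167 years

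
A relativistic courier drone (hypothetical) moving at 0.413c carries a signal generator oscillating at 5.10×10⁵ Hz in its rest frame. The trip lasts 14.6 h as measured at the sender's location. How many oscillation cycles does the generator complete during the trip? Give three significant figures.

γ = 1/√(1 − 0.413²) = 1/√0.8294 = 1.098
The oscillator's own cycle count is N = f × τ where τ is the proper time aboard the drone. τ = Δt/γ = 14.6/1.098 = 13.30 h = 4.787×10⁴ s.
N = 5.10×10⁵ × 4.787×10⁴ = 2.441×10¹⁰.

N = 2.44×10¹⁰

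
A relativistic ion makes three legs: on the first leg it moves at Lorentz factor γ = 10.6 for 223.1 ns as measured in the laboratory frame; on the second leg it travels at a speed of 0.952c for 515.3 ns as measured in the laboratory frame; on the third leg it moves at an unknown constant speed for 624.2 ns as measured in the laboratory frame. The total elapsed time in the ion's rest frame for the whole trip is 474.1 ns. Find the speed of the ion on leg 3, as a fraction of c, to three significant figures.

β = 0.881

Leg 1: γ = 10.6; τ_1 = 223.1/10.60 = 21.05 ns.
Leg 2: γ = 1/√(1 − 0.952²) = 1/√0.09370 = 3.267; τ_2 = 515.3/3.267 = 157.7 ns.
Leg 3: speed unknown; τ_3 = 624.2/γ_3.
Total proper time: 21.05 + 157.7 + τ_3 = 474.1, so τ_3 = 474.1 − 178.8 = 295.3 ns.
γ_3 = 624.2/295.3 = 2.114; β = √(1 − 1/γ²) = √0.7762.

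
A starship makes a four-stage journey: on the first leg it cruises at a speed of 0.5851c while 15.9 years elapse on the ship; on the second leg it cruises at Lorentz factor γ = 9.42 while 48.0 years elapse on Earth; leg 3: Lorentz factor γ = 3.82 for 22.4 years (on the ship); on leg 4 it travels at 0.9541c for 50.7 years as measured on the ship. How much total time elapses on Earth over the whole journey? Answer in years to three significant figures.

Leg 1: γ = 1/√(1 − 0.5851²) = 1/√0.6577 = 1.233; Δt_1 = 1.233 × 15.9 = 19.61 years.
Leg 2: 48.0 years is already measured on Earth.
Leg 3: γ = 3.82; Δt_3 = 3.820 × 22.4 = 85.57 years.
Leg 4: γ = 1/√(1 − 0.9541²) = 1/√0.08969 = 3.339; Δt_4 = 3.339 × 50.7 = 169.3 years.
Total: 19.61 + 48.00 + 85.57 + 169.3 years.

Δt = 322 years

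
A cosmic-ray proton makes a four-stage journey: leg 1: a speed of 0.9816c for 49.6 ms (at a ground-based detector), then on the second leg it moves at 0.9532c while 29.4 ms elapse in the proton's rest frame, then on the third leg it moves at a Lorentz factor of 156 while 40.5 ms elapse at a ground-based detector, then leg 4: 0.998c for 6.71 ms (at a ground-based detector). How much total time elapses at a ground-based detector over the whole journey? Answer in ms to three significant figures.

Δt = 194 ms

Leg 1: 49.6 ms is already measured at a ground-based detector.
Leg 2: γ = 1/√(1 − 0.9532²) = 1/√0.09141 = 3.308; Δt_2 = 3.308 × 29.4 = 97.24 ms.
Leg 3: 40.5 ms is already measured at a ground-based detector.
Leg 4: 6.71 ms is already measured at a ground-based detector.
Total: 49.60 + 97.24 + 40.50 + 6.710 ms.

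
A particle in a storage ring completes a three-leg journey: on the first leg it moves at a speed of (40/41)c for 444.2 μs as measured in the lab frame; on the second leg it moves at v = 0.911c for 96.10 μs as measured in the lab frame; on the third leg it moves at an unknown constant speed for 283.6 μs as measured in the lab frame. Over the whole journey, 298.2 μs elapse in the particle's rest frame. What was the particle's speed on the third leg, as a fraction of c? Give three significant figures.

β = 0.823

Leg 1: γ = 1/√(1 − (40/41)²) = 41/9 ≈ 4.556; τ_1 = 444.2/4.556 = 97.51 μs.
Leg 2: γ = 1/√(1 − 0.911²) = 1/√0.1701 = 2.425; τ_2 = 96.10/2.425 = 39.63 μs.
Leg 3: speed unknown; τ_3 = 283.6/γ_3.
Total proper time: 97.51 + 39.63 + τ_3 = 298.2, so τ_3 = 298.2 − 137.1 = 161.1 μs.
γ_3 = 283.6/161.1 = 1.761; β = √(1 − 1/γ²) = √0.6775.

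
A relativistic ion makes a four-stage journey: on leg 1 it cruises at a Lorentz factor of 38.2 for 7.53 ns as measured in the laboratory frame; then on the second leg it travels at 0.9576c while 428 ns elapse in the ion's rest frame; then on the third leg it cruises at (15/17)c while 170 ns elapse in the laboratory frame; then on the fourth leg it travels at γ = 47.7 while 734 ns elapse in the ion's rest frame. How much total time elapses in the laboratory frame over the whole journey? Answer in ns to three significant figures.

Leg 1: 7.53 ns is already measured in the laboratory frame.
Leg 2: γ = 1/√(1 − 0.9576²) = 1/√0.08300 = 3.471; Δt_2 = 3.471 × 428 = 1486 ns.
Leg 3: 170 ns is already measured in the laboratory frame.
Leg 4: γ = 47.7; Δt_4 = 47.70 × 734 = 3.501×10⁴ ns.
Total: 7.530 + 1486 + 170.0 + 3.501×10⁴ ns.

Δt = 3.67×10⁴ ns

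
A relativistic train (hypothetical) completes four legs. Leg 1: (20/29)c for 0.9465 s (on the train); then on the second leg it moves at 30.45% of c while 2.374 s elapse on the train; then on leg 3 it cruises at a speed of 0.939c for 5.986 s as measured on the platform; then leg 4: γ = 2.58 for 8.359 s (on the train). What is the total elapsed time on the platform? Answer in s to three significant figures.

Leg 1: γ = 1/√(1 − (20/29)²) = 29/21 ≈ 1.381; Δt_1 = 1.381 × 0.9465 = 1.307 s.
Leg 2: β = 0.3045; γ = 1/√(1 − 0.3045²) = 1/√0.9073 = 1.050; Δt_2 = 1.050 × 2.374 = 2.492 s.
Leg 3: 5.986 s is already measured on the platform.
Leg 4: γ = 2.58; Δt_4 = 2.580 × 8.359 = 21.57 s.
Total: 1.307 + 2.492 + 5.986 + 21.57 s.

Δt = 31.4 s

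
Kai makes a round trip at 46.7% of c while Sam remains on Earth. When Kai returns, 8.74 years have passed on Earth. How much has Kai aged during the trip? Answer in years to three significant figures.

τ = 7.73 years

β = 0.467; γ = 1/√(1 − 0.467²) = 1/√0.7819 = 1.131
Kai's clock measures proper time along the trip: τ = Δt/γ = 8.74/1.131 years.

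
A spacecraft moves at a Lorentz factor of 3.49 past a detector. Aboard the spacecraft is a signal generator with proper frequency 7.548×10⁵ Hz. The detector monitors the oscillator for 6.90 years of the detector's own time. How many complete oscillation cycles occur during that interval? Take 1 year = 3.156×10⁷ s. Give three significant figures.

γ = 3.49
During 6.90 years of lab time, the oscillator's proper time advances by τ = Δt/γ = 6.90/3.490 = 1.977 years = 6.240×10⁷ s.
N = f × τ = 7.548×10⁵ × 6.240×10⁷ = 4.710×10¹³.

N = 4.71×10¹³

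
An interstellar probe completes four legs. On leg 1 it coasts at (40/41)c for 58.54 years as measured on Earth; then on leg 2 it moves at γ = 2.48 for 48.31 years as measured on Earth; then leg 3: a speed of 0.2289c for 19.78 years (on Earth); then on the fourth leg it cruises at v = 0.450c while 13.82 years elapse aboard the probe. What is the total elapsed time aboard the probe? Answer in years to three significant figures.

τ = 65.4 years

Leg 1: γ = 1/√(1 − (40/41)²) = 41/9 ≈ 4.556; τ_1 = 58.54/4.556 = 12.85 years.
Leg 2: γ = 2.48; τ_2 = 48.31/2.480 = 19.48 years.
Leg 3: γ = 1/√(1 − 0.2289²) = 1/√0.9476 = 1.027; τ_3 = 19.78/1.027 = 19.25 years.
Leg 4: 13.82 years is already measured aboard the probe.
Total: 12.85 + 19.48 + 19.25 + 13.82 years.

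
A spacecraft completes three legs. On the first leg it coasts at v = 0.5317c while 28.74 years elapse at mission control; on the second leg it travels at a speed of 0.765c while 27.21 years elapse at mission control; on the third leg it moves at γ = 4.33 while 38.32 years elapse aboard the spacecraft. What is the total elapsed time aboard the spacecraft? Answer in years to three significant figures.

τ = 80.2 years

Leg 1: γ = 1/√(1 − 0.5317²) = 1/√0.7173 = 1.181; τ_1 = 28.74/1.181 = 24.34 years.
Leg 2: γ = 1/√(1 − 0.765²) = 1/√0.4148 = 1.553; τ_2 = 27.21/1.553 = 17.52 years.
Leg 3: 38.32 years is already measured aboard the spacecraft.
Total: 24.34 + 17.52 + 38.32 years.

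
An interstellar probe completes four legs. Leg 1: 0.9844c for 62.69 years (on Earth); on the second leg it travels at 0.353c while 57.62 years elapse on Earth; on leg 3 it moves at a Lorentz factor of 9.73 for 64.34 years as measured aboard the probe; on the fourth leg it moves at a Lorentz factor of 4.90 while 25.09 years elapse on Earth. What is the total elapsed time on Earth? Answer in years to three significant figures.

Δt = 771 years

Leg 1: 62.69 years is already measured on Earth.
Leg 2: 57.62 years is already measured on Earth.
Leg 3: γ = 9.73; Δt_3 = 9.730 × 64.34 = 626.0 years.
Leg 4: 25.09 years is already measured on Earth.
Total: 62.69 + 57.62 + 626.0 + 25.09 years.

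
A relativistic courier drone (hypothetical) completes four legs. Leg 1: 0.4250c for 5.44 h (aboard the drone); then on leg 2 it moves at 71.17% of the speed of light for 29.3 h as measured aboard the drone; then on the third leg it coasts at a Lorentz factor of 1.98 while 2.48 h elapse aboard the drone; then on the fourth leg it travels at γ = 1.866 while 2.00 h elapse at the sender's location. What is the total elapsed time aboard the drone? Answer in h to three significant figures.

τ = 38.3 h

Leg 1: 5.44 h is already measured aboard the drone.
Leg 2: 29.3 h is already measured aboard the drone.
Leg 3: 2.48 h is already measured aboard the drone.
Leg 4: γ = 1.866; τ_4 = 2.00/1.866 = 1.072 h.
Total: 5.440 + 29.30 + 2.480 + 1.072 h.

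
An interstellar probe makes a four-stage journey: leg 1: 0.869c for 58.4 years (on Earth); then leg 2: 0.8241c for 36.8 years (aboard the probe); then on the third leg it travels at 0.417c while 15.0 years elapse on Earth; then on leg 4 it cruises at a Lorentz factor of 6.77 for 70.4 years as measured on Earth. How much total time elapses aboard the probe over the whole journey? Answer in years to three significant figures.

τ = 89.7 years

Leg 1: γ = 1/√(1 − 0.869²) = 1/√0.2448 = 2.021; τ_1 = 58.4/2.021 = 28.90 years.
Leg 2: 36.8 years is already measured aboard the probe.
Leg 3: γ = 1/√(1 − 0.417²) = 1/√0.8261 = 1.100; τ_3 = 15.0/1.100 = 13.63 years.
Leg 4: γ = 6.77; τ_4 = 70.4/6.770 = 10.40 years.
Total: 28.90 + 36.80 + 13.63 + 10.40 years.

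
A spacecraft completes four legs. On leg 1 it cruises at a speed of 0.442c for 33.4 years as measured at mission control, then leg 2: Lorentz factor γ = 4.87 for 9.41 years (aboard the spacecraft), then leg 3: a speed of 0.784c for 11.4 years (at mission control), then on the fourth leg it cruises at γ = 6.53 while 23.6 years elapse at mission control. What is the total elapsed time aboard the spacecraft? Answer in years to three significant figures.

Leg 1: γ = 1/√(1 − 0.442²) = 1/√0.8046 = 1.115; τ_1 = 33.4/1.115 = 29.96 years.
Leg 2: 9.41 years is already measured aboard the spacecraft.
Leg 3: γ = 1/√(1 − 0.784²) = 1/√0.3853 = 1.611; τ_3 = 11.4/1.611 = 7.077 years.
Leg 4: γ = 6.53; τ_4 = 23.6/6.530 = 3.614 years.
Total: 29.96 + 9.410 + 7.077 + 3.614 years.

τ = 50.1 years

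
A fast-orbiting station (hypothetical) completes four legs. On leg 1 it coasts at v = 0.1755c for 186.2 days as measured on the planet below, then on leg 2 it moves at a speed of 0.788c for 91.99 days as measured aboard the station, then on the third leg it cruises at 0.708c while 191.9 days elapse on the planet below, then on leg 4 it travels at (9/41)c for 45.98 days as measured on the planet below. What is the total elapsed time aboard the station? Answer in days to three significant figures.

Leg 1: γ = 1/√(1 − 0.1755²) = 1/√0.9692 = 1.016; τ_1 = 186.2/1.016 = 183.3 days.
Leg 2: 91.99 days is already measured aboard the station.
Leg 3: γ = 1/√(1 − 0.708²) = 1/√0.4987 = 1.416; τ_3 = 191.9/1.416 = 135.5 days.
Leg 4: γ = 1/√(1 − (9/41)²) = 41/40 = 1.025; τ_4 = 45.98/1.025 = 44.86 days.
Total: 183.3 + 91.99 + 135.5 + 44.86 days.

τ = 456 days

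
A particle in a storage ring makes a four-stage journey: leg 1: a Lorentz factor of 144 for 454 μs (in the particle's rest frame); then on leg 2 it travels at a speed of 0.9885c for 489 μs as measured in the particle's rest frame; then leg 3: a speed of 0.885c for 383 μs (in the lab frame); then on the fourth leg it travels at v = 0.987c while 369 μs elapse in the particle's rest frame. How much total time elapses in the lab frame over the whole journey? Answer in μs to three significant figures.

Leg 1: γ = 144; Δt_1 = 144.0 × 454 = 6.538×10⁴ μs.
Leg 2: γ = 1/√(1 − 0.9885²) = 1/√0.02287 = 6.613; Δt_2 = 6.613 × 489 = 3234 μs.
Leg 3: 383 μs is already measured in the lab frame.
Leg 4: γ = 1/√(1 − 0.987²) = 1/√0.02583 = 6.222; Δt_4 = 6.222 × 369 = 2296 μs.
Total: 6.538×10⁴ + 3234 + 383.0 + 2296 μs.

Δt = 7.13×10⁴ μs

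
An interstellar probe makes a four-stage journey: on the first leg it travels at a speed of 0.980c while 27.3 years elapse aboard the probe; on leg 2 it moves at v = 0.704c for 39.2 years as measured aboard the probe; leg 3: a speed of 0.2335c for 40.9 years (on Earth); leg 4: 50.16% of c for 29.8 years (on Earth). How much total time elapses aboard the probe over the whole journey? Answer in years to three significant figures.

τ = 132 years

Leg 1: 27.3 years is already measured aboard the probe.
Leg 2: 39.2 years is already measured aboard the probe.
Leg 3: γ = 1/√(1 − 0.2335²) = 1/√0.9455 = 1.028; τ_3 = 40.9/1.028 = 39.77 years.
Leg 4: β = 0.5016; γ = 1/√(1 − 0.5016²) = 1/√0.7484 = 1.156; τ_4 = 29.8/1.156 = 25.78 years.
Total: 27.30 + 39.20 + 39.77 + 25.78 years.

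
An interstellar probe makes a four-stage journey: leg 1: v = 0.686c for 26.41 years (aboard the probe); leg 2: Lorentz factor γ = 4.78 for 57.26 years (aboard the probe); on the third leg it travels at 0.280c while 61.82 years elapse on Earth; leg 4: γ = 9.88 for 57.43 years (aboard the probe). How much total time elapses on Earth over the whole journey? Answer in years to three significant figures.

Δt = 939 years

Leg 1: γ = 1/√(1 − 0.686²) = 1/√0.5294 = 1.374; Δt_1 = 1.374 × 26.41 = 36.30 years.
Leg 2: γ = 4.78; Δt_2 = 4.780 × 57.26 = 273.7 years.
Leg 3: 61.82 years is already measured on Earth.
Leg 4: γ = 9.88; Δt_4 = 9.880 × 57.43 = 567.4 years.
Total: 36.30 + 273.7 + 61.82 + 567.4 years.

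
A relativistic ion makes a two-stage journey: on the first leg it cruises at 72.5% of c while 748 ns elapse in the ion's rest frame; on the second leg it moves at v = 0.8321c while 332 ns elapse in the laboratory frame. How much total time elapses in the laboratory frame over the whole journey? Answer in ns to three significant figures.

Leg 1: β = 0.725; γ = 1/√(1 − 0.725²) = 1/√0.4744 = 1.452; Δt_1 = 1.452 × 748 = 1086 ns.
Leg 2: 332 ns is already measured in the laboratory frame.
Total: 1086 + 332.0 ns.

Δt = 1420 ns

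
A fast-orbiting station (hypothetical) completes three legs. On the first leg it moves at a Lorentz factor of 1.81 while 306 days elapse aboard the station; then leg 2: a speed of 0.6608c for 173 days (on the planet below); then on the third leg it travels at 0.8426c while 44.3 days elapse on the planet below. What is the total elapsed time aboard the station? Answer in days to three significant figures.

Leg 1: 306 days is already measured aboard the station.
Leg 2: γ = 1/√(1 − 0.6608²) = 1/√0.5633 = 1.332; τ_2 = 173/1.332 = 129.8 days.
Leg 3: γ = 1/√(1 − 0.8426²) = 1/√0.2900 = 1.857; τ_3 = 44.3/1.857 = 23.86 days.
Total: 306.0 + 129.8 + 23.86 days.

τ = 460 days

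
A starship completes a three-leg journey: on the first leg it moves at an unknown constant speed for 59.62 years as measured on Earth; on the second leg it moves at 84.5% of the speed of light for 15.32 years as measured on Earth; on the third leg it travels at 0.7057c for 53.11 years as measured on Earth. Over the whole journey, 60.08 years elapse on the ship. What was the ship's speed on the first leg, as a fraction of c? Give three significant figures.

β = 0.971

Leg 1: speed unknown; τ_1 = 59.62/γ_1.
Leg 2: β = 0.845; γ = 1/√(1 − 0.845²) = 1/√0.2860 = 1.870; τ_2 = 15.32/1.870 = 8.193 years.
Leg 3: γ = 1/√(1 − 0.7057²) = 1/√0.5020 = 1.411; τ_3 = 53.11/1.411 = 37.63 years.
Total proper time: τ_1 + 8.193 + 37.63 = 60.08, so τ_1 = 60.08 − 45.82 = 14.26 years.
γ_1 = 59.62/14.26 = 4.181; β = √(1 − 1/γ²) = √0.9428.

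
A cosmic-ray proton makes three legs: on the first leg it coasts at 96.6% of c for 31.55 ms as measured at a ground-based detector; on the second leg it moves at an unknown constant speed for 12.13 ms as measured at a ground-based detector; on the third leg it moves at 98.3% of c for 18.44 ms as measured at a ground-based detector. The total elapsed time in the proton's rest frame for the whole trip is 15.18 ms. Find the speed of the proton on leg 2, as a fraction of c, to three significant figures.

β = 0.954

Leg 1: β = 0.966; γ = 1/√(1 − 0.966²) = 1/√0.06684 = 3.868; τ_1 = 31.55/3.868 = 8.157 ms.
Leg 2: speed unknown; τ_2 = 12.13/γ_2.
Leg 3: β = 0.983; γ = 1/√(1 − 0.983²) = 1/√0.03371 = 5.446; τ_3 = 18.44/5.446 = 3.386 ms.
Total proper time: 8.157 + τ_2 + 3.386 = 15.18, so τ_2 = 15.18 − 11.54 = 3.637 ms.
γ_2 = 12.13/3.637 = 3.335; β = √(1 − 1/γ²) = √0.9101.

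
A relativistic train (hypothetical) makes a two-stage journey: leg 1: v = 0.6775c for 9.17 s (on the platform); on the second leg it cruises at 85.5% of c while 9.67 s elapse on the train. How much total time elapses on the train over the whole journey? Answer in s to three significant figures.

Leg 1: γ = 1/√(1 − 0.6775²) = 1/√0.5410 = 1.360; τ_1 = 9.17/1.360 = 6.745 s.
Leg 2: 9.67 s is already measured on the train.
Total: 6.745 + 9.670 s.

τ = 16.4 s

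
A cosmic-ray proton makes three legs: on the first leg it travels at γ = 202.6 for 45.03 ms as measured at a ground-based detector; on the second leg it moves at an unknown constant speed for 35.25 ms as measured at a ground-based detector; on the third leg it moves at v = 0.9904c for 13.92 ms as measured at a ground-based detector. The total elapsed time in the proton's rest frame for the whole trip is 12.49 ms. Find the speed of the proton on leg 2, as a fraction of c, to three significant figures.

Leg 1: γ = 202.6; τ_1 = 45.03/202.6 = 0.2223 ms.
Leg 2: speed unknown; τ_2 = 35.25/γ_2.
Leg 3: γ = 1/√(1 − 0.9904²) = 1/√0.01911 = 7.234; τ_3 = 13.92/7.234 = 1.924 ms.
Total proper time: 0.2223 + τ_2 + 1.924 = 12.49, so τ_2 = 12.49 − 2.146 = 10.34 ms.
γ_2 = 35.25/10.34 = 3.408; β = √(1 − 1/γ²) = √0.9139.

β = 0.956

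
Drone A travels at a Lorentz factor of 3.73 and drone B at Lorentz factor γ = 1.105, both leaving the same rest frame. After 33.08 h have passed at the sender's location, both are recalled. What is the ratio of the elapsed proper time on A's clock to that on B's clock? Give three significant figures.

A: γ = 3.73. B: γ = 1.105.
τ_A/τ_B = γ_B/γ_A = 1.105/3.730 = 0.2962, so τ_A/τ_B = 0.2962.

τ_A/τ_B = 0.296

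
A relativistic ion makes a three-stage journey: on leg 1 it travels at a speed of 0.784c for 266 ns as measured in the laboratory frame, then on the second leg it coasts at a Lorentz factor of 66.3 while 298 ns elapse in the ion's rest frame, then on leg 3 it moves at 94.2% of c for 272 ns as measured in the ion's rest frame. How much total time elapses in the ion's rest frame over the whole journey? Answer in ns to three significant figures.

τ = 735 ns

Leg 1: γ = 1/√(1 − 0.784²) = 1/√0.3853 = 1.611; τ_1 = 266/1.611 = 165.1 ns.
Leg 2: 298 ns is already measured in the ion's rest frame.
Leg 3: 272 ns is already measured in the ion's rest frame.
Total: 165.1 + 298.0 + 272.0 ns.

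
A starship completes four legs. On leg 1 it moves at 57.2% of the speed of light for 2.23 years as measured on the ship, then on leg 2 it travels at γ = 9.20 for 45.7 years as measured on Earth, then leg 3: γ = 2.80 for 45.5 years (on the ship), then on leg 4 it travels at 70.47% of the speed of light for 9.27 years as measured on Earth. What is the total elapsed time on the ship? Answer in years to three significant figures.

Leg 1: 2.23 years is already measured on the ship.
Leg 2: γ = 9.20; τ_2 = 45.7/9.200 = 4.967 years.
Leg 3: 45.5 years is already measured on the ship.
Leg 4: β = 0.7047; γ = 1/√(1 − 0.7047²) = 1/√0.5034 = 1.409; τ_4 = 9.27/1.409 = 6.577 years.
Total: 2.230 + 4.967 + 45.50 + 6.577 years.

τ = 59.3 years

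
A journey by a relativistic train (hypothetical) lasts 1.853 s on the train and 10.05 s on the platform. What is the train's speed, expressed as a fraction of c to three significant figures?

v = 0.983c

The proper time is measured on the train (both events occur at the train's location); Δt is measured on the platform. γ = Δt/τ = 10.05/1.853 = 5.424.
β = √(1 − 1/γ²) = √(1 − 0.03400) = √0.9660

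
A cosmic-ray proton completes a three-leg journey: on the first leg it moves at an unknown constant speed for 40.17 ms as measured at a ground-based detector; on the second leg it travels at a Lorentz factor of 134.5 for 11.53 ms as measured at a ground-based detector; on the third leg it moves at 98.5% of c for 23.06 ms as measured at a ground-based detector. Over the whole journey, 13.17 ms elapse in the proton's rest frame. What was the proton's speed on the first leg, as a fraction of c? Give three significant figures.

Leg 1: speed unknown; τ_1 = 40.17/γ_1.
Leg 2: γ = 134.5; τ_2 = 11.53/134.5 = 0.08572 ms.
Leg 3: β = 0.985; γ = 1/√(1 − 0.985²) = 1/√0.02977 = 5.795; τ_3 = 23.06/5.795 = 3.979 ms.
Total proper time: τ_1 + 0.08572 + 3.979 = 13.17, so τ_1 = 13.17 − 4.065 = 9.105 ms.
γ_1 = 40.17/9.105 = 4.412; β = √(1 − 1/γ²) = √0.9486.

β = 0.974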